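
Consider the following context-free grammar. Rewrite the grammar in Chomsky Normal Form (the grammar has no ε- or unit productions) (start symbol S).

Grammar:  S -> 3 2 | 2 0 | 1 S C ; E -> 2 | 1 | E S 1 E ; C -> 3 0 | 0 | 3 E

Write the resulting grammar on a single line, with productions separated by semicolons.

Introduce a nonterminal for each terminal appearing in a rule of length ≥ 2: X1 → 3, X2 → 2, X3 → 0, X4 → 1.
Binarize each right-hand side of length ≥ 3 by chaining fresh nonterminals (Y1, Y2, …): affected rules were S → X4 S C; E → E S X4 E.

S -> X1 X2 | X2 X3 | X4 Y1; E -> 2 | 1 | E Y2; C -> X1 X3 | 0 | X1 E; X1 -> 3; X2 -> 2; X3 -> 0; X4 -> 1; Y1 -> S C; Y2 -> S Y3; Y3 -> X4 E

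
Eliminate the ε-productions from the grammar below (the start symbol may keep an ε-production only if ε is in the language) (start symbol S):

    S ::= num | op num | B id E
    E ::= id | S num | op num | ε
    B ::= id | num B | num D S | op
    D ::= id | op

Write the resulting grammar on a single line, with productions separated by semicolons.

S ::= num | op num | B id E | B id; E ::= id | S num | op num; B ::= id | num B | num D S | op; D ::= id | op

Nullable set = {E}.
ε ∉ L(G), so no ε-production is kept.
For each production, add variants omitting each subset of nullable occurrences: S → B id E gives B id E | B id.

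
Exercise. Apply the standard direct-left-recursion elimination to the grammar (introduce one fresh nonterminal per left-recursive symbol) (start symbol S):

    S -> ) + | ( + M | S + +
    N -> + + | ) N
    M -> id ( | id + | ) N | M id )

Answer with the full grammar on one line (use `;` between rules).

S -> ) + S' | ( + M S'; N -> + + | ) N; M -> id ( M' | id + M' | ) N M'; S' -> + + S' | ε; M' -> id ) M' | ε

Directly left-recursive nonterminals: S, M.
For S: α = {+ +}, β = {) +, ( + M}. Rewrite as S → β S' and S' → α S' | ε.
For M: α = {id )}, β = {id (, id +, ) N}. Rewrite as M → β M' and M' → α M' | ε.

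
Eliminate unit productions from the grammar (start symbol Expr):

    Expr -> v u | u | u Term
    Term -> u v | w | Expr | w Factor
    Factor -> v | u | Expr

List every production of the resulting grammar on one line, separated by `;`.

Unit pairs: Factor ⇒* {Expr}; Term ⇒* {Expr}.
For every A with A ⇒* B via unit rules, add B's non-unit alternatives to A; then delete every rule of the form X → Y.

Expr -> v u | u | u Term; Term -> u v | w | w Factor | v u | u | u Term; Factor -> v | u | v u | u Term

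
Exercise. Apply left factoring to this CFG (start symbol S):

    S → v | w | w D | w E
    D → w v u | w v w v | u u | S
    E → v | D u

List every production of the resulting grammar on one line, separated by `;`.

S has alternatives sharing prefix 'w': factor to S → w S' with S' → ε | D | E.
D has alternatives sharing prefix 'w v': factor to D → w v D' with D' → u | w v.

S → v | w S'; D → u u | S | w v D'; E → v | D u; S' → eps | D | E; D' → u | w v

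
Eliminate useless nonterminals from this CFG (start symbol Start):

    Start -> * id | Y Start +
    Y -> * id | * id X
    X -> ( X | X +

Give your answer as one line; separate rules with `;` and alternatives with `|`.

Start -> * id | Y Start +; Y -> * id

Generating nonterminals: {Start, Y}.
Reachable from Start after that: {Start, Y}.
Removed useless symbols: {X} and every production mentioning them.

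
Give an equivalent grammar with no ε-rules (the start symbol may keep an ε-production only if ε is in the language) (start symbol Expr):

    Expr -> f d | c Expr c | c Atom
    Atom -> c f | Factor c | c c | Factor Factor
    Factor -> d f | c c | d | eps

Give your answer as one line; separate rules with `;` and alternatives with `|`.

Nullable set = {Atom, Factor}.
ε ∉ L(G), so no ε-production is kept.
Add the nullable-subset variants: Expr → c Atom gives c Atom | c. Atom → Factor c gives Factor c | c. Atom → Factor Factor gives Factor Factor | Factor.

Expr -> f d | c Expr c | c Atom | c; Atom -> c f | Factor c | c | c c | Factor Factor | Factor; Factor -> d f | c c | d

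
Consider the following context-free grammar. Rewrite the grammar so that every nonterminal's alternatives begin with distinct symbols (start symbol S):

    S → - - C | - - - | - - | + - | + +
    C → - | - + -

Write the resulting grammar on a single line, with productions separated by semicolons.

S has alternatives sharing prefix '- -': factor to S → - - S' with S' → C | - | ε.
S has alternatives sharing prefix '+': factor to S → + S'' with S'' → - | +.
C has alternatives sharing prefix '-': factor to C → - C' with C' → ε | + -.

S → - - S' | + S''; C → - C'; S' → C | - | ε; S'' → - | +; C' → ε | + -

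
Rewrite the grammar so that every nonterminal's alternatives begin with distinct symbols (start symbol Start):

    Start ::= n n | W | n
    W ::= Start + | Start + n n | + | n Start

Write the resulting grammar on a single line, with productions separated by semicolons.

Start has alternatives sharing prefix 'n': factor to Start → n Start1 with Start1 → n | ε.
W has alternatives sharing prefix 'Start +': factor to W → Start + W1 with W1 → ε | n n.

Start ::= W | n Start1; W ::= + | n Start | Start + W1; Start1 ::= n | ε; W1 ::= ε | n n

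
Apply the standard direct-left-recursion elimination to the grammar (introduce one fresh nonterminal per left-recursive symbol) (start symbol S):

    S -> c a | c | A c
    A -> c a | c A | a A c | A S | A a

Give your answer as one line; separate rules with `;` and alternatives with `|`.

S -> c a | c | A c; A -> c a A' | c A A' | a A c A'; A' -> S A' | a A' | ε

Directly left-recursive nonterminal: A.
For A: α = {S, a}, β = {c a, c A, a A c}. Rewrite as A → β A' and A' → α A' | ε.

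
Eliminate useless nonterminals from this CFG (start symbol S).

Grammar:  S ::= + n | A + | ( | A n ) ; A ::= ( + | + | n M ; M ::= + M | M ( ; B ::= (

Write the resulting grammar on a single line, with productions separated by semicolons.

Generating nonterminals: {A, B, S}.
Reachable from S after that: {A, S}.
Removed useless symbols: {B, M} and every production mentioning them.

S ::= + n | A + | ( | A n ); A ::= ( + | +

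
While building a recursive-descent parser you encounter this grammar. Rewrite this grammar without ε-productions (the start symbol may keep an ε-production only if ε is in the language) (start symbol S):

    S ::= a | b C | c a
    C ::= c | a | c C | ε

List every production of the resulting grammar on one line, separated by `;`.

Nullable set = {C}.
ε ∉ L(G), so no ε-production is kept.
For each production, add variants omitting each subset of nullable occurrences: S → b C gives b C | b.

S ::= a | b C | b | c a; C ::= c | a | c C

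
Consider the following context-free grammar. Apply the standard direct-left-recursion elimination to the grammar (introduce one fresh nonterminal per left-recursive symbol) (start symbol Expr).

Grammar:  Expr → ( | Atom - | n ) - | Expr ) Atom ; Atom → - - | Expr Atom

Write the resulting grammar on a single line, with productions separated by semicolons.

Expr is directly left-recursive.
For Expr: α = {) Atom}, β = {(, Atom -, n ) -}. Rewrite as Expr → β Expr1 and Expr1 → α Expr1 | ε.

Expr → ( Expr1 | Atom - Expr1 | n ) - Expr1; Atom → - - | Expr Atom; Expr1 → ) Atom Expr1 | ε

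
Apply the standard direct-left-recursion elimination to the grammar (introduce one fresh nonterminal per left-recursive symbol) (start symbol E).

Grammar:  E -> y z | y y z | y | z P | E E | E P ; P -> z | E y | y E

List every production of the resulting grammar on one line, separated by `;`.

E -> y z E' | y y z E' | y E' | z P E'; P -> z | E y | y E; E' -> E E' | P E' | ε

E is directly left-recursive.
For E: α = {E, P}, β = {y z, y y z, y, z P}. Rewrite as E → β E' and E' → α E' | ε.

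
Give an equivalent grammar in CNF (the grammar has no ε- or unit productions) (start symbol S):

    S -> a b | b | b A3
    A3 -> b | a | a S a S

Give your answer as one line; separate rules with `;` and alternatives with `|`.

S -> X1 X2 | b | X2 A3; A3 -> b | a | X1 Y1; X1 -> a; X2 -> b; Y1 -> S Y2; Y2 -> X1 S

Introduce a nonterminal for each terminal appearing in a rule of length ≥ 2: X1 → a, X2 → b.
Binarize each right-hand side of length ≥ 3 by chaining fresh nonterminals (Y1, Y2, …): affected rules were A3 → X1 S X1 S.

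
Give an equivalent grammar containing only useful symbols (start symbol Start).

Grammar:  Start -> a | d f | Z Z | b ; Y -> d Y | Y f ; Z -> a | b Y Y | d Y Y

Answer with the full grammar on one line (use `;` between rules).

Start -> a | d f | Z Z | b; Z -> a

Generating nonterminals: {Start, Z}.
Reachable from Start after that: {Start, Z}.
Removed useless symbols: {Y} and every production mentioning them.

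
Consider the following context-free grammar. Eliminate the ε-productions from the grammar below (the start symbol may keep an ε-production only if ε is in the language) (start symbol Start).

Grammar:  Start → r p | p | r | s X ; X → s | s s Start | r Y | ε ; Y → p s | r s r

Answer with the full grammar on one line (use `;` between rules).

Nullable nonterminals: {X}.
ε ∉ L(G), so no ε-production is kept.
For each production, add variants omitting each subset of nullable occurrences: Start → s X gives s X | s.

Start → r p | p | r | s X | s; X → s | s s Start | r Y; Y → p s | r s r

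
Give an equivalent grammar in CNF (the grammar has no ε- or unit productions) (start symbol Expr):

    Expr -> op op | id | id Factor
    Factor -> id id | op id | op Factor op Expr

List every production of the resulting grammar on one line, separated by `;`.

Expr -> X1 X1 | id | X2 Factor; Factor -> X2 X2 | X1 X2 | X1 Y1; X1 -> op; X2 -> id; Y1 -> Factor Y2; Y2 -> X1 Expr

Introduce a nonterminal for each terminal appearing in a rule of length ≥ 2: X1 → op, X2 → id.
Binarize each right-hand side of length ≥ 3 by chaining fresh nonterminals (Y1, Y2, …): affected rules were Factor → X1 Factor X1 Expr.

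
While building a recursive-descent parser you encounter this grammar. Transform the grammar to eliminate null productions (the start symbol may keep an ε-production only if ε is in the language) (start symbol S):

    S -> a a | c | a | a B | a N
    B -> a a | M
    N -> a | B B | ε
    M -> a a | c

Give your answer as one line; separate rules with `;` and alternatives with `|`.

Nullable nonterminals: {N}.
ε ∉ L(G), so no ε-production is kept.

S -> a a | c | a | a B | a N; B -> a a | M; N -> a | B B; M -> a a | c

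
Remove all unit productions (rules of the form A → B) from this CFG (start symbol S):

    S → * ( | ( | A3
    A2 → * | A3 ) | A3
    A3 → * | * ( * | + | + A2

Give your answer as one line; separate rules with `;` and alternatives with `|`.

Unit pairs: A2 ⇒* {A3}; S ⇒* {A3}.
For each unit pair (A, B), copy every non-unit production of B to A, then drop all unit productions.

S → * ( | ( | * | * ( * | + | + A2; A2 → * | A3 ) | * ( * | + | + A2; A3 → * | * ( * | + | + A2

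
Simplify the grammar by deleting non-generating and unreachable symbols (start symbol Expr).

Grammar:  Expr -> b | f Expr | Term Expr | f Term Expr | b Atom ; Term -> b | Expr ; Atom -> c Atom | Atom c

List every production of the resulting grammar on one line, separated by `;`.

Expr -> b | f Expr | Term Expr | f Term Expr; Term -> b | Expr

Generating nonterminals: {Expr, Term}.
Reachable from Expr after that: {Expr, Term}.
Removed useless symbols: {Atom} and every production mentioning them.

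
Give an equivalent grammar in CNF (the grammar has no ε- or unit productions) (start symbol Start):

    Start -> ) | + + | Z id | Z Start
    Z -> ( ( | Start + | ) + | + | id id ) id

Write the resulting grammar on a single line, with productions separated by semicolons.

Start -> ) | X1 X1 | Z X2 | Z Start; Z -> X3 X3 | Start X1 | X4 X1 | + | X2 Y1; X1 -> +; X2 -> id; X3 -> (; X4 -> ); Y1 -> X2 Y2; Y2 -> X4 X2

Introduce a nonterminal for each terminal appearing in a rule of length ≥ 2: X1 → +, X2 → id, X3 → (, X4 → ).
Binarize each right-hand side of length ≥ 3 by chaining fresh nonterminals (Y1, Y2, …): affected rules were Z → X2 X2 X4 X2.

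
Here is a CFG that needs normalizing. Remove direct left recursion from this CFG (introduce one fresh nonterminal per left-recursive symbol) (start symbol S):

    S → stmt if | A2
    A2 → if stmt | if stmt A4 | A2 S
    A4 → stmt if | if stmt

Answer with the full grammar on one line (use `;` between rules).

A2 is directly left-recursive.
For A2: α = {S}, β = {if stmt, if stmt A4}. Rewrite as A2 → β A2' and A2' → α A2' | ε.

S → stmt if | A2; A2 → if stmt A2' | if stmt A4 A2'; A4 → stmt if | if stmt; A2' → S A2' | ε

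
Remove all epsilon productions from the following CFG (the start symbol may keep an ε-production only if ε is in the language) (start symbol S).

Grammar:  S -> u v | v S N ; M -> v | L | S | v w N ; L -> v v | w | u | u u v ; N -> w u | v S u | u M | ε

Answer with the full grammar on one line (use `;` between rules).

S -> u v | v S N | v S; M -> v | L | S | v w N | v w; L -> v v | w | u | u u v; N -> w u | v S u | u M

The nullable symbols are {N}.
ε ∉ L(G), so no ε-production is kept.
For each production, add variants omitting each subset of nullable occurrences: S → v S N gives v S N | v S. M → v w N gives v w N | v w.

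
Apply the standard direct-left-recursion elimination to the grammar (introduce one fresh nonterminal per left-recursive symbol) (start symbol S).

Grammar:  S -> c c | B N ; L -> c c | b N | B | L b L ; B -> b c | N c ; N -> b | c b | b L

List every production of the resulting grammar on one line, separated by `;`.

L is directly left-recursive.
For L: α = {b L}, β = {c c, b N, B}. Rewrite as L → β L' and L' → α L' | ε.

S -> c c | B N; L -> c c L' | b N L' | B L'; B -> b c | N c; N -> b | c b | b L; L' -> b L L' | ε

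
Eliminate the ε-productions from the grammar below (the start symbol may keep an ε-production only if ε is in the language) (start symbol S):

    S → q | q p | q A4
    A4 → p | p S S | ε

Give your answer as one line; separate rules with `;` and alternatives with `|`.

Nullable set = {A4}.
ε ∉ L(G), so no ε-production is kept.

S → q | q p | q A4; A4 → p | p S S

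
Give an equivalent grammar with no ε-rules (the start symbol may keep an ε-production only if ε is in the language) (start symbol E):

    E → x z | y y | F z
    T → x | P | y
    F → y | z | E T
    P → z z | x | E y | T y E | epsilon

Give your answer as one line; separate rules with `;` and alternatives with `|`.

E → x z | y y | F z; T → x | P | y; F → y | z | E T | E; P → z z | x | E y | T y E | y E

Nullable nonterminals: {P, T}.
ε ∉ L(G), so no ε-production is kept.
For each production, add variants omitting each subset of nullable occurrences: F → E T gives E T | E. P → T y E gives T y E | y E.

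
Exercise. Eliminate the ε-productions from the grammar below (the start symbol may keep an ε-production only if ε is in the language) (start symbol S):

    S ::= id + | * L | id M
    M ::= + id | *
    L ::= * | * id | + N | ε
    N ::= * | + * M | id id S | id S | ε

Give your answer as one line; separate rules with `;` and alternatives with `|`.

Nullable nonterminals: {L, N}.
ε ∉ L(G), so no ε-production is kept.
Expand every rule over subsets of its nullable positions: S → * L gives * L | *. L → + N gives + N | +.

S ::= id + | * L | * | id M; M ::= + id | *; L ::= * | * id | + N | +; N ::= * | + * M | id id S | id S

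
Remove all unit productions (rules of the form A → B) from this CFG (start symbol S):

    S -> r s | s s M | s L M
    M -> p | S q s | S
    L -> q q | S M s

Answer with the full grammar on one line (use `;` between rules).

S -> r s | s s M | s L M; M -> r s | s s M | s L M | p | S q s; L -> q q | S M s

Unit pairs: M ⇒* {S}.
For each unit pair (A, B), copy every non-unit production of B to A, then drop all unit productions.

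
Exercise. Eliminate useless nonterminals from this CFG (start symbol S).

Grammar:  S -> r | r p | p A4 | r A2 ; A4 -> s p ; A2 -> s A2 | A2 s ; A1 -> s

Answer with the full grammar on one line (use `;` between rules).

Generating nonterminals: {A1, A4, S}.
Reachable from S after that: {A4, S}.
Removed useless symbols: {A1, A2} and every production mentioning them.

S -> r | r p | p A4; A4 -> s p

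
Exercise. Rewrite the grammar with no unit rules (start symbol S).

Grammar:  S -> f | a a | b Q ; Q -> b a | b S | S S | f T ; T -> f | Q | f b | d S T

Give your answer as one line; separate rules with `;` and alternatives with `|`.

Unit pairs: T ⇒* {Q}.
For each unit pair (A, B), copy every non-unit production of B to A, then drop all unit productions.

S -> f | a a | b Q; Q -> b a | b S | S S | f T; T -> b a | b S | S S | f T | f | f b | d S T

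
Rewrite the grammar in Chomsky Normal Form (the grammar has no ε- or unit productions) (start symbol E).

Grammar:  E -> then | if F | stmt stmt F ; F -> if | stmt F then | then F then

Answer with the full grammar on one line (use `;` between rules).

Introduce a nonterminal for each terminal appearing in a rule of length ≥ 2: X1 → if, X2 → stmt, X3 → then.
Binarize each right-hand side of length ≥ 3 by chaining fresh nonterminals (Y1, Y2, …): affected rules were E → X2 X2 F; F → X2 F X3; F → X3 F X3.

E -> then | X1 F | X2 Y1; F -> if | X2 Y2 | X3 Y3; X1 -> if; X2 -> stmt; X3 -> then; Y1 -> X2 F; Y2 -> F X3; Y3 -> F X3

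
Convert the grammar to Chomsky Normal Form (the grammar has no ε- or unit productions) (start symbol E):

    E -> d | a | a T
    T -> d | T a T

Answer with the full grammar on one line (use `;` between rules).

E -> d | a | X1 T; T -> d | T Y1; X1 -> a; Y1 -> X1 T

Introduce a nonterminal for each terminal appearing in a rule of length ≥ 2: X1 → a.
Binarize each right-hand side of length ≥ 3 by chaining fresh nonterminals (Y1, Y2, …): affected rules were T → T X1 T.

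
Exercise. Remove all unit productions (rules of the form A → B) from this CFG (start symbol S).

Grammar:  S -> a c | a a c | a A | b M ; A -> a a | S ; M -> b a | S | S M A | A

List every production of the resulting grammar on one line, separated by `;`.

Unit pairs: A ⇒* {S}; M ⇒* {A, S}.
For each unit pair (A, B), copy every non-unit production of B to A, then drop all unit productions.

S -> a c | a a c | a A | b M; A -> a c | a a c | a A | b M | a a; M -> a a | a c | a a c | a A | b M | b a | S M A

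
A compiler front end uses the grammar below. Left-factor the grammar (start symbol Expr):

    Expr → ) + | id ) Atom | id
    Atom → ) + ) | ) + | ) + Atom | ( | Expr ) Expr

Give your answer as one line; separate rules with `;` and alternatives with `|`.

Expr has alternatives sharing prefix 'id': factor to Expr → id Expr1 with Expr1 → ) Atom | ε.
Atom has alternatives sharing prefix ') +': factor to Atom → ) + Atom1 with Atom1 → ) | ε | Atom.

Expr → ) + | id Expr1; Atom → ( | Expr ) Expr | ) + Atom1; Expr1 → ) Atom | epsilon; Atom1 → ) | epsilon | Atom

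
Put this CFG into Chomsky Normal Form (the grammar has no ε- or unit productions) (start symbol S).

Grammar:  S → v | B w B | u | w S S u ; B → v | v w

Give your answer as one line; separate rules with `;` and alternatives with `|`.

S → v | B Y1 | u | X1 Y2; B → v | X3 X1; X1 → w; X2 → u; X3 → v; Y1 → X1 B; Y2 → S Y3; Y3 → S X2

Introduce a nonterminal for each terminal appearing in a rule of length ≥ 2: X1 → w, X2 → u, X3 → v.
Binarize each right-hand side of length ≥ 3 by chaining fresh nonterminals (Y1, Y2, …): affected rules were S → B X1 B; S → X1 S S X2.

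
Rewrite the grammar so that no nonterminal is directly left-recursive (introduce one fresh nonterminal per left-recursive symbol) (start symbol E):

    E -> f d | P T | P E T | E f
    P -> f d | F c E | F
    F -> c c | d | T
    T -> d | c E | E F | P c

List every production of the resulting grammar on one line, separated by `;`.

Directly left-recursive nonterminal: E.
For E: α = {f}, β = {f d, P T, P E T}. Rewrite as E → β E' and E' → α E' | ε.

E -> f d E' | P T E' | P E T E'; P -> f d | F c E | F; F -> c c | d | T; T -> d | c E | E F | P c; E' -> f E' | ε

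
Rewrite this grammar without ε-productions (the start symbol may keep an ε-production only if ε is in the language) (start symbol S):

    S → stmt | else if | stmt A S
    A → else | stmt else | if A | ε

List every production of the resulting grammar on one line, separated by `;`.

S → stmt | else if | stmt A S | stmt S; A → else | stmt else | if A | if

Nullable set = {A}.
ε ∉ L(G), so no ε-production is kept.
Expand every rule over subsets of its nullable positions: S → stmt A S gives stmt A S | stmt S. A → if A gives if A | if.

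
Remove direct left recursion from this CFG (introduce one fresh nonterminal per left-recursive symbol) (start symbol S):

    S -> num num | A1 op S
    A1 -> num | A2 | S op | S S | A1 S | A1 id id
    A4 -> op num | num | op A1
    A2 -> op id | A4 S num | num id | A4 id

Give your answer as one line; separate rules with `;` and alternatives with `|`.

S -> num num | A1 op S; A1 -> num A1' | A2 A1' | S op A1' | S S A1'; A4 -> op num | num | op A1; A2 -> op id | A4 S num | num id | A4 id; A1' -> S A1' | id id A1' | ε

Directly left-recursive nonterminal: A1.
For A1: α = {S, id id}, β = {num, A2, S op, S S}. Rewrite as A1 → β A1' and A1' → α A1' | ε.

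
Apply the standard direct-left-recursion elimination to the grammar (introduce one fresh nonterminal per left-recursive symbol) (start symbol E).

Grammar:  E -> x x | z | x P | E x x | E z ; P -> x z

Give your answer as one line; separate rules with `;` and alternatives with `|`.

E is directly left-recursive.
For E: α = {x x, z}, β = {x x, z, x P}. Rewrite as E → β E' and E' → α E' | ε.

E -> x x E' | z E' | x P E'; P -> x z; E' -> x x E' | z E' | eps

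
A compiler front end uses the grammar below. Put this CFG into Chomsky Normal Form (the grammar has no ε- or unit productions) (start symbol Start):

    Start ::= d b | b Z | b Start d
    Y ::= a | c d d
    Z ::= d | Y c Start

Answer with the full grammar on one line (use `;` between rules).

Introduce a nonterminal for each terminal appearing in a rule of length ≥ 2: X1 → d, X2 → b, X3 → c.
Binarize each right-hand side of length ≥ 3 by chaining fresh nonterminals (Y1, Y2, …): affected rules were Start → X2 Start X1; Y → X3 X1 X1; Z → Y X3 Start.

Start ::= X1 X2 | X2 Z | X2 Y1; Y ::= a | X3 Y2; Z ::= d | Y Y3; X1 ::= d; X2 ::= b; X3 ::= c; Y1 ::= Start X1; Y2 ::= X1 X1; Y3 ::= X3 Start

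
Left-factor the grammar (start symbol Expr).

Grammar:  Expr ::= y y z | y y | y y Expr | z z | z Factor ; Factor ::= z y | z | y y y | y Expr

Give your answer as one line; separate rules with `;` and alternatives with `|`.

Expr has alternatives sharing prefix 'y y': factor to Expr → y y Expr1 with Expr1 → z | ε | Expr.
Expr has alternatives sharing prefix 'z': factor to Expr → z Expr2 with Expr2 → z | Factor.
Factor has alternatives sharing prefix 'z': factor to Factor → z Factor1 with Factor1 → y | ε.
Factor has alternatives sharing prefix 'y': factor to Factor → y Factor2 with Factor2 → y y | Expr.

Expr ::= y y Expr1 | z Expr2; Factor ::= z Factor1 | y Factor2; Expr1 ::= z | eps | Expr; Expr2 ::= z | Factor; Factor1 ::= y | eps; Factor2 ::= y y | Expr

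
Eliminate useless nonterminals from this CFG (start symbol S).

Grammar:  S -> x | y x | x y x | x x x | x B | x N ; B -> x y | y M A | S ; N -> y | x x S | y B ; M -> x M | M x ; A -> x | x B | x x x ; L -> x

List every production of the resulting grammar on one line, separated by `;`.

Generating nonterminals: {A, B, L, N, S}.
Reachable from S after that: {B, N, S}.
Removed useless symbols: {A, L, M} and every production mentioning them.

S -> x | y x | x y x | x x x | x B | x N; B -> x y | S; N -> y | x x S | y B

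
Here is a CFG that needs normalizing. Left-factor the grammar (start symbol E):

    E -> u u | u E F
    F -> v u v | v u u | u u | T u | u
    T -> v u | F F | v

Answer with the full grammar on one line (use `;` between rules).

E has alternatives sharing prefix 'u': factor to E → u E' with E' → u | E F.
F has alternatives sharing prefix 'v u': factor to F → v u F' with F' → v | u.
F has alternatives sharing prefix 'u': factor to F → u F'' with F'' → u | ε.
T has alternatives sharing prefix 'v': factor to T → v T' with T' → u | ε.

E -> u E'; F -> T u | v u F' | u F''; T -> F F | v T'; E' -> u | E F; F' -> v | u; F'' -> u | ε; T' -> u | ε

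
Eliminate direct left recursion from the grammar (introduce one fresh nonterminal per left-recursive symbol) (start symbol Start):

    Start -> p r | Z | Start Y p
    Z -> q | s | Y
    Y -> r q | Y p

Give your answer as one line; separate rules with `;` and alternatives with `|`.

Start, Y are directly left-recursive.
For Start: α = {Y p}, β = {p r, Z}. Rewrite as Start → β Start1 and Start1 → α Start1 | ε.
For Y: α = {p}, β = {r q}. Rewrite as Y → β Y1 and Y1 → α Y1 | ε.

Start -> p r Start1 | Z Start1; Z -> q | s | Y; Y -> r q Y1; Start1 -> Y p Start1 | ε; Y1 -> p Y1 | ε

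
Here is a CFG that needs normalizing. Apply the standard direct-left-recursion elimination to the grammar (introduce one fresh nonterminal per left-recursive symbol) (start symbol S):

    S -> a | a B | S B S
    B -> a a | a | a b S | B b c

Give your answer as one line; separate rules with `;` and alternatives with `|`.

S -> a S' | a B S'; B -> a a B' | a B' | a b S B'; S' -> B S S' | ε; B' -> b c B' | ε

S, B are directly left-recursive.
For S: α = {B S}, β = {a, a B}. Rewrite as S → β S' and S' → α S' | ε.
For B: α = {b c}, β = {a a, a, a b S}. Rewrite as B → β B' and B' → α B' | ε.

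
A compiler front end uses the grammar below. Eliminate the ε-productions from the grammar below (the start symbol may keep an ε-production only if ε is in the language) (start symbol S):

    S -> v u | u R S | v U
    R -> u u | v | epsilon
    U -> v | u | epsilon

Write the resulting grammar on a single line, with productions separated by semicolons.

S -> v u | u R S | u S | v U | v; R -> u u | v; U -> v | u

Nullable set = {R, U}.
ε ∉ L(G), so no ε-production is kept.
Add the nullable-subset variants: S → u R S gives u R S | u S. S → v U gives v U | v.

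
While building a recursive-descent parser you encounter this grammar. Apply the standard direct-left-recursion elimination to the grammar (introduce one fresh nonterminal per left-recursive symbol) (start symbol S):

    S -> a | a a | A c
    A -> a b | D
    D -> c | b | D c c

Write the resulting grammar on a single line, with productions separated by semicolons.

S -> a | a a | A c; A -> a b | D; D -> c D' | b D'; D' -> c c D' | ε

D is directly left-recursive.
For D: α = {c c}, β = {c, b}. Rewrite as D → β D' and D' → α D' | ε.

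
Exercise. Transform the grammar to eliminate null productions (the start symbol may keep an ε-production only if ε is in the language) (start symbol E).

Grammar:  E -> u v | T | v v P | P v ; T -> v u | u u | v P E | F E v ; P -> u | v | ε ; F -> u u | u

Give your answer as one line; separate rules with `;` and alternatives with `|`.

E -> u v | T | v v P | v v | P v | v; T -> v u | u u | v P E | v E | F E v; P -> u | v; F -> u u | u

Nullable nonterminals: {P}.
ε ∉ L(G), so no ε-production is kept.
For each production, add variants omitting each subset of nullable occurrences: E → v v P gives v v P | v v. E → P v gives P v | v. T → v P E gives v P E | v E.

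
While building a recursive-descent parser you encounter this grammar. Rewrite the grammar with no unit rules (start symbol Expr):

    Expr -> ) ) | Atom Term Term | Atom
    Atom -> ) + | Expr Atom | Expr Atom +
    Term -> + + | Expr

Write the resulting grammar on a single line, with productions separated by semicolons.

Unit pairs: Expr ⇒* {Atom}; Term ⇒* {Atom, Expr}.
Replace each nonterminal's rules with the union of the non-unit rules of every nonterminal it unit-derives.

Expr -> ) + | Expr Atom | Expr Atom + | ) ) | Atom Term Term; Atom -> ) + | Expr Atom | Expr Atom +; Term -> + + | ) + | Expr Atom | Expr Atom + | ) ) | Atom Term Term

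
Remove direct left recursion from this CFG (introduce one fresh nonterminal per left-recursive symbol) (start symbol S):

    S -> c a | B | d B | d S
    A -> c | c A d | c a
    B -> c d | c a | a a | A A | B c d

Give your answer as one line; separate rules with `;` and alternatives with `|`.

S -> c a | B | d B | d S; A -> c | c A d | c a; B -> c d B' | c a B' | a a B' | A A B'; B' -> c d B' | ε

Directly left-recursive nonterminal: B.
For B: α = {c d}, β = {c d, c a, a a, A A}. Rewrite as B → β B' and B' → α B' | ε.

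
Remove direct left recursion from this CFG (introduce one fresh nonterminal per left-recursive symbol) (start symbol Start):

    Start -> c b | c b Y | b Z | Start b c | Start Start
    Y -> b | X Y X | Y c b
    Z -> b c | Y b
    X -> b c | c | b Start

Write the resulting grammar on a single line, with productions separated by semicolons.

Start -> c b Start1 | c b Y Start1 | b Z Start1; Y -> b Y1 | X Y X Y1; Z -> b c | Y b; X -> b c | c | b Start; Start1 -> b c Start1 | Start Start1 | epsilon; Y1 -> c b Y1 | epsilon

Left recursion appears on Start, Y.
For Start: α = {b c, Start}, β = {c b, c b Y, b Z}. Rewrite as Start → β Start1 and Start1 → α Start1 | ε.
For Y: α = {c b}, β = {b, X Y X}. Rewrite as Y → β Y1 and Y1 → α Y1 | ε.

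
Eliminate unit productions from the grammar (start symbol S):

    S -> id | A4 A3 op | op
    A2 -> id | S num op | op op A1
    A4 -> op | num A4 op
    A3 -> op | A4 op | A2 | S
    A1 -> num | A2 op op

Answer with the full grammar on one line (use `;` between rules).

Unit pairs: A3 ⇒* {A2, S}.
For each unit pair (A, B), copy every non-unit production of B to A, then drop all unit productions.

S -> id | A4 A3 op | op; A2 -> id | S num op | op op A1; A4 -> op | num A4 op; A3 -> id | S num op | op op A1 | A4 A3 op | op | A4 op; A1 -> num | A2 op op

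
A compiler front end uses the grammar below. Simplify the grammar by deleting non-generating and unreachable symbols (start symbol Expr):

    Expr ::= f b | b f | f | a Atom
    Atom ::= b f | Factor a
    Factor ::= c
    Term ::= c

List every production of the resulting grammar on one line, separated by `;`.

Generating nonterminals: {Atom, Expr, Factor, Term}.
Reachable from Expr after that: {Atom, Expr, Factor}.
Removed useless symbols: {Term} and every production mentioning them.

Expr ::= f b | b f | f | a Atom; Atom ::= b f | Factor a; Factor ::= c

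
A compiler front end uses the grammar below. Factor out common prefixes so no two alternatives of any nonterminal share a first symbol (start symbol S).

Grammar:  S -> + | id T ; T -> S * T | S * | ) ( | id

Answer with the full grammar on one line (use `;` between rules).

S -> + | id T; T -> ) ( | id | S * T'; T' -> T | ε

T has alternatives sharing prefix 'S *': factor to T → S * T' with T' → T | ε.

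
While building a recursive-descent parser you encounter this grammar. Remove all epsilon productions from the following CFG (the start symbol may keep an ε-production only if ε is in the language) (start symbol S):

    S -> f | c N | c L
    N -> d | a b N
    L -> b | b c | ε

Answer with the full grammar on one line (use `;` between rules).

S -> f | c N | c L | c; N -> d | a b N; L -> b | b c

Nullable set = {L}.
ε ∉ L(G), so no ε-production is kept.
Expand every rule over subsets of its nullable positions: S → c L gives c L | c.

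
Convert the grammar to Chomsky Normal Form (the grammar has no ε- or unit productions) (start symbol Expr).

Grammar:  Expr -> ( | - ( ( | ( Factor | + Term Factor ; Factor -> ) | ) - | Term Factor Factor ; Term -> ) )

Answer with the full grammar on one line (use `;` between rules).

Introduce a nonterminal for each terminal appearing in a rule of length ≥ 2: X1 → -, X2 → (, X3 → +, X4 → ).
Binarize each right-hand side of length ≥ 3 by chaining fresh nonterminals (Y1, Y2, …): affected rules were Expr → X1 X2 X2; Expr → X3 Term Factor; Factor → Term Factor Factor.

Expr -> ( | X1 Y1 | X2 Factor | X3 Y2; Factor -> ) | X4 X1 | Term Y3; Term -> X4 X4; X1 -> -; X2 -> (; X3 -> +; X4 -> ); Y1 -> X2 X2; Y2 -> Term Factor; Y3 -> Factor Factor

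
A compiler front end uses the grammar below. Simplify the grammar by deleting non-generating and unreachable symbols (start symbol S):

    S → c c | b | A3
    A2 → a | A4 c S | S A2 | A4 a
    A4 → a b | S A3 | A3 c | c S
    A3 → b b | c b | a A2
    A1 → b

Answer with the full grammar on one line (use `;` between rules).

Generating nonterminals: {A1, A2, A3, A4, S}.
Reachable from S after that: {A2, A3, A4, S}.
Removed useless symbols: {A1} and every production mentioning them.

S → c c | b | A3; A2 → a | A4 c S | S A2 | A4 a; A4 → a b | S A3 | A3 c | c S; A3 → b b | c b | a A2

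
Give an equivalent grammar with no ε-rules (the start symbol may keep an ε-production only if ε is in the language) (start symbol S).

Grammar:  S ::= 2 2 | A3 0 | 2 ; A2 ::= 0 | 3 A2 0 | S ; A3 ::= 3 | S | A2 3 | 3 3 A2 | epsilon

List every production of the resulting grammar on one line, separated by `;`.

Nullable set = {A3}.
ε ∉ L(G), so no ε-production is kept.
Expand every rule over subsets of its nullable positions: S → A3 0 gives A3 0 | 0.

S ::= 2 2 | A3 0 | 0 | 2; A2 ::= 0 | 3 A2 0 | S; A3 ::= 3 | S | A2 3 | 3 3 A2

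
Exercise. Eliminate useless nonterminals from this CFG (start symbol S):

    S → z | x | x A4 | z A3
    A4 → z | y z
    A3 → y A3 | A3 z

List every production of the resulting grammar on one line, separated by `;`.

Generating nonterminals: {A4, S}.
Reachable from S after that: {A4, S}.
Removed useless symbols: {A3} and every production mentioning them.

S → z | x | x A4; A4 → z | y z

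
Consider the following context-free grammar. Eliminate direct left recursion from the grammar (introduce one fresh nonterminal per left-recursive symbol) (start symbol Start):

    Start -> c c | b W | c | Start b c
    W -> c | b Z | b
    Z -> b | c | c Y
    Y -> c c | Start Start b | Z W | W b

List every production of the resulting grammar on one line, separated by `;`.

Directly left-recursive nonterminal: Start.
For Start: α = {b c}, β = {c c, b W, c}. Rewrite as Start → β Start1 and Start1 → α Start1 | ε.

Start -> c c Start1 | b W Start1 | c Start1; W -> c | b Z | b; Z -> b | c | c Y; Y -> c c | Start Start b | Z W | W b; Start1 -> b c Start1 | eps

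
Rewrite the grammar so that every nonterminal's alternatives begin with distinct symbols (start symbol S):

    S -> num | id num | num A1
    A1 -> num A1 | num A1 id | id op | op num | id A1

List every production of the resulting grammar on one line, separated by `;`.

S -> id num | num S'; A1 -> op num | num A1 A1' | id A1''; S' -> epsilon | A1; A1' -> epsilon | id; A1'' -> op | A1

S has alternatives sharing prefix 'num': factor to S → num S' with S' → ε | A1.
A1 has alternatives sharing prefix 'num A1': factor to A1 → num A1 A1' with A1' → ε | id.
A1 has alternatives sharing prefix 'id': factor to A1 → id A1'' with A1'' → op | A1.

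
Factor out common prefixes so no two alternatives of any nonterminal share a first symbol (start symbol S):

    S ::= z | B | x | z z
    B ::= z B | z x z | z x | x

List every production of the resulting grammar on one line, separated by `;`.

S ::= B | x | z S'; B ::= x | z B'; S' ::= ε | z; B' ::= B | x B''; B'' ::= z | ε

S has alternatives sharing prefix 'z': factor to S → z S' with S' → ε | z.
B has alternatives sharing prefix 'z': factor to B → z B' with B' → B | x z | x.
B' has alternatives sharing prefix 'x': factor to B' → x B'' with B'' → z | ε.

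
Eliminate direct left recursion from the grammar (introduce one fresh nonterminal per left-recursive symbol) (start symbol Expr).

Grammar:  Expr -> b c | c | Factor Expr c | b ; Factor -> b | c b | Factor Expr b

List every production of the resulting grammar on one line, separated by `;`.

Expr -> b c | c | Factor Expr c | b; Factor -> b Factor1 | c b Factor1; Factor1 -> Expr b Factor1 | ε

Left recursion appears on Factor.
For Factor: α = {Expr b}, β = {b, c b}. Rewrite as Factor → β Factor1 and Factor1 → α Factor1 | ε.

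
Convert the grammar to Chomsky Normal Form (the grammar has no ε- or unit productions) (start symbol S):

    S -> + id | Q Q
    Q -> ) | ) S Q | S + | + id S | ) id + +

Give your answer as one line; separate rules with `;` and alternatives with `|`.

Introduce a nonterminal for each terminal appearing in a rule of length ≥ 2: X1 → +, X2 → id, X3 → ).
Binarize each right-hand side of length ≥ 3 by chaining fresh nonterminals (Y1, Y2, …): affected rules were Q → X3 S Q; Q → X1 X2 S; Q → X3 X2 X1 X1.

S -> X1 X2 | Q Q; Q -> ) | X3 Y1 | S X1 | X1 Y2 | X3 Y3; X1 -> +; X2 -> id; X3 -> ); Y1 -> S Q; Y2 -> X2 S; Y3 -> X2 Y4; Y4 -> X1 X1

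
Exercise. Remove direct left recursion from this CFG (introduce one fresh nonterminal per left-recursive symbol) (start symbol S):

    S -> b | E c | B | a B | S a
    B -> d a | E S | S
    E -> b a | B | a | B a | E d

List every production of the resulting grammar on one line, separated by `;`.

S -> b S' | E c S' | B S' | a B S'; B -> d a | E S | S; E -> b a E' | B E' | a E' | B a E'; S' -> a S' | eps; E' -> d E' | eps

Left recursion appears on S, E.
For S: α = {a}, β = {b, E c, B, a B}. Rewrite as S → β S' and S' → α S' | ε.
For E: α = {d}, β = {b a, B, a, B a}. Rewrite as E → β E' and E' → α E' | ε.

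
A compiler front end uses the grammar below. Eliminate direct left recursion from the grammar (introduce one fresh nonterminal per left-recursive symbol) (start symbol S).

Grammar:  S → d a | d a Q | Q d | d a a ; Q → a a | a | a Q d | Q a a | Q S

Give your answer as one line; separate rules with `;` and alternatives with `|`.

Left recursion appears on Q.
For Q: α = {a a, S}, β = {a a, a, a Q d}. Rewrite as Q → β Q' and Q' → α Q' | ε.

S → d a | d a Q | Q d | d a a; Q → a a Q' | a Q' | a Q d Q'; Q' → a a Q' | S Q' | ε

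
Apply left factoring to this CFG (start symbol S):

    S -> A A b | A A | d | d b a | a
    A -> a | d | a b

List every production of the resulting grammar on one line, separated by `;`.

S -> a | A A S' | d S''; A -> d | a A'; S' -> b | eps; S'' -> eps | b a; A' -> eps | b

S has alternatives sharing prefix 'A A': factor to S → A A S' with S' → b | ε.
S has alternatives sharing prefix 'd': factor to S → d S'' with S'' → ε | b a.
A has alternatives sharing prefix 'a': factor to A → a A' with A' → ε | b.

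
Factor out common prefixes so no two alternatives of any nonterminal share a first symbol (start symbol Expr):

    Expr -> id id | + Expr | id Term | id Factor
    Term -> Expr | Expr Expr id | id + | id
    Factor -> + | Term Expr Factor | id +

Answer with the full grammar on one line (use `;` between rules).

Expr -> + Expr | id Expr1; Term -> Expr Term1 | id Term2; Factor -> + | Term Expr Factor | id +; Expr1 -> id | Term | Factor; Term1 -> ε | Expr id; Term2 -> + | ε

Expr has alternatives sharing prefix 'id': factor to Expr → id Expr1 with Expr1 → id | Term | Factor.
Term has alternatives sharing prefix 'Expr': factor to Term → Expr Term1 with Term1 → ε | Expr id.
Term has alternatives sharing prefix 'id': factor to Term → id Term2 with Term2 → + | ε.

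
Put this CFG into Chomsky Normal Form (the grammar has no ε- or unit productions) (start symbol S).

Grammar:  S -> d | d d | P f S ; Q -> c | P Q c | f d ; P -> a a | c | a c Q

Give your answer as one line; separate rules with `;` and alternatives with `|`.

S -> d | X1 X1 | P Y1; Q -> c | P Y2 | X2 X1; P -> X4 X4 | c | X4 Y3; X1 -> d; X2 -> f; X3 -> c; X4 -> a; Y1 -> X2 S; Y2 -> Q X3; Y3 -> X3 Q

Introduce a nonterminal for each terminal appearing in a rule of length ≥ 2: X1 → d, X2 → f, X3 → c, X4 → a.
Binarize each right-hand side of length ≥ 3 by chaining fresh nonterminals (Y1, Y2, …): affected rules were S → P X2 S; Q → P Q X3; P → X4 X3 Q.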